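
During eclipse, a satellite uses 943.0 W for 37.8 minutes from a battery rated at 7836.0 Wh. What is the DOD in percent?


E_used = P * t / 60 = 943.0 * 37.8 / 60 = 594.0900 Wh
DOD = E_used / E_total * 100 = 594.0900 / 7836.0 * 100
DOD = 7.5815 %

7.5815 %


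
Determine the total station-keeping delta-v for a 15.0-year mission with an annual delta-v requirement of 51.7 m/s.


dV = rate * years = 51.7 * 15.0
dV = 775.5000 m/s

775.5000 m/s


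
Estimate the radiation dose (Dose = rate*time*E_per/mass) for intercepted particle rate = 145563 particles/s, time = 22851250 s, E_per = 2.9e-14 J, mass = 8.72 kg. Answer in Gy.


Total energy deposited = rate * time * E_per
  = 145563 * 22851250 * 2.9e-14 = 0.0964626 J
Dose = E_total / mass = 0.0964626 / 8.72
Dose = 0.01106222 Gy

0.0111 Gy


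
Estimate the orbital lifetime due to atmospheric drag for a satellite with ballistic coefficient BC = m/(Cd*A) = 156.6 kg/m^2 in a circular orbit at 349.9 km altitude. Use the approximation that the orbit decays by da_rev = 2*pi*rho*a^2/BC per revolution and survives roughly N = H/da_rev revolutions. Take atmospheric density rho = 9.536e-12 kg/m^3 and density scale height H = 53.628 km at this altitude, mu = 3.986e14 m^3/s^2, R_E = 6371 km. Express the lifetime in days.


a = R_E + alt = 6720.9000 km = 6.7209e+06 m
da_rev = 2*pi*rho*a^2/BC = 2*pi*9.536e-12*(6.7209e+06)^2/156.6 = 17.282606 m per revolution
N = H/da_rev = 53628.0000 m / 17.282606 m = 3103.0043 revolutions
P = 2*pi*sqrt(a^3/mu) = 5483.4309 s
lifetime = N*P = 3103.0043 * 5483.4309 = 1.701511e+07 s = 196.9341 days

196.9341 days


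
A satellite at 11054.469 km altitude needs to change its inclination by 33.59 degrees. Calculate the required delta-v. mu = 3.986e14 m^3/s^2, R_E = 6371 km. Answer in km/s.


r = 17425.4690 km = 1.7425469e+07 m
V = sqrt(mu/r) = 4782.7360 m/s
di = 33.59 deg = 0.5862561 rad
dV = 2*V*sin(di/2) = 2*4782.7360*sin(0.293128)
dV = 2763.9264 m/s = 2.7639 km/s

2.7639 km/s


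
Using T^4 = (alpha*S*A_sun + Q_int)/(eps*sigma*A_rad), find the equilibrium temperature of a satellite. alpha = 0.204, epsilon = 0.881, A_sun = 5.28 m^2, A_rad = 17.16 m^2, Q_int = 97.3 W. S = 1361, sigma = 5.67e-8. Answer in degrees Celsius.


Numerator = alpha*S*A_sun + Q_int = 0.204*1361*5.28 + 97.3 = 1563.2603 W
Denominator = eps*sigma*A_rad = 0.881*5.67e-8*17.16 = 8.5718833e-07 W/K^4
T^4 = 1.823707e+09 K^4
T = 206.6516 K = -66.4984 C

-66.4984 degrees Celsius


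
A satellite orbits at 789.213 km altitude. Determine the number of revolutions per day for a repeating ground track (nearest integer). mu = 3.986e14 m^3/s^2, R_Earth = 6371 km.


r = 7.160213e+06 m
T = 2*pi*sqrt(r^3/mu) = 6029.7615 s = 100.4960 min
revs/day = 1440 / 100.4960 = 14.3289
Rounded: 14 revolutions per day

14 revolutions per day


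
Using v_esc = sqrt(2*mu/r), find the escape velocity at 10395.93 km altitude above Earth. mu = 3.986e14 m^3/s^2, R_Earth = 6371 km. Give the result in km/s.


r = 6371.0 + 10395.93 = 16766.9300 km = 1.676693e+07 m
v_esc = sqrt(2*mu/r) = sqrt(2*3.986e14 / 1.676693e+07)
v_esc = 6895.3588 m/s = 6.8954 km/s

6.8954 km/s


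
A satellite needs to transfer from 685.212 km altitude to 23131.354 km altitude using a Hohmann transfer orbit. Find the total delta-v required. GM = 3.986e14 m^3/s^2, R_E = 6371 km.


r1 = 7056.2120 km = 7.056212e+06 m
r2 = 29502.3540 km = 2.9502354e+07 m
dv1 = sqrt(mu/r1)*(sqrt(2*r2/(r1+r2)) - 1) = 2032.4898 m/s
dv2 = sqrt(mu/r2)*(1 - sqrt(2*r1/(r1+r2))) = 1391.9628 m/s
total dv = |dv1| + |dv2| = 2032.4898 + 1391.9628 = 3424.4526 m/s = 3.4245 km/s

3.4245 km/s


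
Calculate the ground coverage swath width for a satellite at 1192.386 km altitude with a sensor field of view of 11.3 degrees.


FOV = 11.3 deg = 0.1972222 rad
swath = 2 * alt * tan(FOV/2) = 2 * 1192.386 * tan(0.0986111)
swath = 2 * 1192.386 * 0.09893199
swath = 235.9302 km

235.9302 km


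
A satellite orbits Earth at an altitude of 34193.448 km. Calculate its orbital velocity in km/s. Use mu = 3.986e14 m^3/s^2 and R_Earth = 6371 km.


r = R_E + alt = 6371.0 + 34193.448 = 40564.4480 km = 4.0564448e+07 m
v = sqrt(mu/r) = sqrt(3.986e14 / 4.0564448e+07) = 3134.6991 m/s = 3.1347 km/s

3.1347 km/s


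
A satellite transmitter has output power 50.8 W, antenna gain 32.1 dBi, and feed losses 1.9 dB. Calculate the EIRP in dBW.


Pt = 50.8 W = 17.0586 dBW
EIRP = Pt_dBW + Gt - losses = 17.0586 + 32.1 - 1.9 = 47.2586 dBW

47.2586 dBW


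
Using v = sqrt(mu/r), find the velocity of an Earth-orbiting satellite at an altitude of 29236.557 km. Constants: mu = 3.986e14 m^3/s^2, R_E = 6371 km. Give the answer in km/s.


r = R_E + alt = 6371.0 + 29236.557 = 35607.5570 km = 3.5607557e+07 m
v = sqrt(mu/r) = sqrt(3.986e14 / 3.5607557e+07) = 3345.7814 m/s = 3.3458 km/s

3.3458 km/s


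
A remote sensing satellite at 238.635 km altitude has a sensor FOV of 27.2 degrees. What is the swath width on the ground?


FOV = 27.2 deg = 0.4747296 rad
swath = 2 * alt * tan(FOV/2) = 2 * 238.635 * tan(0.2373648)
swath = 2 * 238.635 * 0.2419255
swath = 115.4638 km

115.4638 km


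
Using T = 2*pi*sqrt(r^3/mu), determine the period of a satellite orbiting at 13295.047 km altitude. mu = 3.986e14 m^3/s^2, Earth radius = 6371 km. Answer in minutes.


r = 19666.0470 km = 1.9666047e+07 m
T = 2*pi*sqrt(r^3/mu) = 2*pi*sqrt(7.6059106e+21 / 3.986e14)
T = 27446.4911 s = 457.4415 min

457.4415 minutes


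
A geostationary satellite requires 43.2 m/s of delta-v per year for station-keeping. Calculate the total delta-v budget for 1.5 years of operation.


dV = rate * years = 43.2 * 1.5
dV = 64.8000 m/s

64.8000 m/s


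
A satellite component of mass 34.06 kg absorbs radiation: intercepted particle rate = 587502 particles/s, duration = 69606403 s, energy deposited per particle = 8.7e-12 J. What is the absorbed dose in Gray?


Total energy deposited = rate * time * E_per
  = 587502 * 69606403 * 8.7e-12 = 355.7769 J
Dose = E_total / mass = 355.7769 / 34.06
Dose = 10.4456 Gy

10.4456 Gy


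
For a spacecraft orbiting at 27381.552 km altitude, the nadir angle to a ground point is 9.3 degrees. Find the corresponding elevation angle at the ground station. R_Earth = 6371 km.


r = R_E + alt = 33752.5520 km
Law of sines in the satellite / Earth-center / ground-point triangle:
  sin(nadir)/R_E = sin(90 + el)/r  =>  cos(el) = (r/R_E)*sin(nadir)
cos(el) = (33752.5520 / 6371.0000) * sin(9.3 deg) = 0.8561515
el = arccos(0.8561515) = 31.1128 deg
(Earth-central angle = 90 - nadir - el = 49.5872 deg)

31.1128 degrees


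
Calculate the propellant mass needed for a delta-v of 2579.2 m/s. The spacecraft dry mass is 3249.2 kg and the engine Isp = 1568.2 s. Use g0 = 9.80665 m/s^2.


ve = Isp * g0 = 1568.2 * 9.80665 = 15378.788530 m/s
mass ratio = exp(dv/ve) = exp(2579.2/15378.788530) = 1.18259541
m_prop = m_dry * (mr - 1) = 3249.2 * (1.18259541 - 1)
m_prop = 593.2890 kg

593.2890 kg


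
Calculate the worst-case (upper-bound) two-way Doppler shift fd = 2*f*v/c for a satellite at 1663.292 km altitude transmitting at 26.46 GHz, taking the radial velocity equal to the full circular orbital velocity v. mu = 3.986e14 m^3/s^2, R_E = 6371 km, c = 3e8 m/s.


r = 8.034292e+06 m
v = sqrt(mu/r) = 7043.6025 m/s (worst-case radial velocity)
f = 26.46 GHz = 2.646e+10 Hz
fd = 2*f*v/c = 2*2.646e+10*7043.6025/3.0e+08
fd = 1.2424915e+06 Hz

1.2425e+06 Hz


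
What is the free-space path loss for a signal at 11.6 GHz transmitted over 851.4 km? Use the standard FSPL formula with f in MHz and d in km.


f = 11.6 GHz = 11600.0000 MHz
d = 851.4 km
FSPL = 32.44 + 20*log10(11600.0000) + 20*log10(851.4)
FSPL = 32.44 + 81.2892 + 58.6027
FSPL = 172.3318 dB

172.3318 dB


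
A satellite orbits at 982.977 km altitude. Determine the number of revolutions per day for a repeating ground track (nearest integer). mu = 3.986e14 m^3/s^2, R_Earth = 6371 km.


r = 7.353977e+06 m
T = 2*pi*sqrt(r^3/mu) = 6276.1689 s = 104.6028 min
revs/day = 1440 / 104.6028 = 13.7664
Rounded: 14 revolutions per day

14 revolutions per day


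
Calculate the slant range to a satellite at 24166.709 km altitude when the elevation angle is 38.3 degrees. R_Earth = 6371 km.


h = 24166.709 km, el = 38.3 deg
d = -R_E*sin(el) + sqrt((R_E*sin(el))^2 + 2*R_E*h + h^2)
d = -6371.0000*sin(0.6684611) + sqrt((6371.0000*0.619779)^2 + 2*6371.0000*24166.709 + 24166.709^2)
d = 26177.0175 km

26177.0175 km


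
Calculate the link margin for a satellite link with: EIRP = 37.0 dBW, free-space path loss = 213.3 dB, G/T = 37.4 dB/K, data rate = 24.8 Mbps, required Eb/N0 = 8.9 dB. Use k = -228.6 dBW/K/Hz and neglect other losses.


C/N0 = EIRP - FSPL + G/T - k = 37.0 - 213.3 + 37.4 - (-228.6)
C/N0 = 89.7000 dB-Hz
R_b = 24.8 Mbps = 2.48e+07 bps -> 10*log10(R_b) = 73.9445 dB-Hz
Eb/N0 = C/N0 - 10*log10(R_b) = 89.7000 - 73.9445 = 15.7555 dB
Margin = Eb/N0 - Eb/N0_req = 15.7555 - 8.9 = 6.8555 dB (link closes)

6.8555 dB


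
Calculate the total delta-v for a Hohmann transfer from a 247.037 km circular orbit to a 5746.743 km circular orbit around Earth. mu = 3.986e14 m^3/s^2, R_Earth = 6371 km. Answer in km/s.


r1 = 6618.0370 km = 6.618037e+06 m
r2 = 12117.7430 km = 1.2117743e+07 m
dv1 = sqrt(mu/r1)*(sqrt(2*r2/(r1+r2)) - 1) = 1065.8555 m/s
dv2 = sqrt(mu/r2)*(1 - sqrt(2*r1/(r1+r2))) = 914.7174 m/s
total dv = |dv1| + |dv2| = 1065.8555 + 914.7174 = 1980.5728 m/s = 1.9806 km/s

1.9806 km/s


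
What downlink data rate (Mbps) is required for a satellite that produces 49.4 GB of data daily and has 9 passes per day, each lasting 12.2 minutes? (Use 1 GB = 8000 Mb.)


total contact time = 9 * 12.2 * 60 = 6588.0000 s
data = 49.4 GB = 395200.0000 Mb
rate = 395200.0000 / 6588.0000 = 59.9879 Mbps

59.9879 Mbps


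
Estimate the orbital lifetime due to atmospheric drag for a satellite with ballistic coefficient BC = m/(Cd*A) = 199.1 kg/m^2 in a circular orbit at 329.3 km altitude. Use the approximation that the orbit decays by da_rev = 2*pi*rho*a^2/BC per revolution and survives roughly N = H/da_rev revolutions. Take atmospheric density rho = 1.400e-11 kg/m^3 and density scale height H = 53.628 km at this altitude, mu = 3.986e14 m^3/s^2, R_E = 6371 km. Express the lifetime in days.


a = R_E + alt = 6700.3000 km = 6.7003e+06 m
da_rev = 2*pi*rho*a^2/BC = 2*pi*1.400e-11*(6.7003e+06)^2/199.1 = 19.834677 m per revolution
N = H/da_rev = 53628.0000 m / 19.834677 m = 2703.7495 revolutions
P = 2*pi*sqrt(a^3/mu) = 5458.2396 s
lifetime = N*P = 2703.7495 * 5458.2396 = 1.4757713e+07 s = 170.8069 days

170.8069 days


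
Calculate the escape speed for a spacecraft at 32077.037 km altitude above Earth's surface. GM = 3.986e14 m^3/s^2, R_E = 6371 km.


r = 6371.0 + 32077.037 = 38448.0370 km = 3.8448037e+07 m
v_esc = sqrt(2*mu/r) = sqrt(2*3.986e14 / 3.8448037e+07)
v_esc = 4553.5128 m/s = 4.5535 km/s

4.5535 km/s


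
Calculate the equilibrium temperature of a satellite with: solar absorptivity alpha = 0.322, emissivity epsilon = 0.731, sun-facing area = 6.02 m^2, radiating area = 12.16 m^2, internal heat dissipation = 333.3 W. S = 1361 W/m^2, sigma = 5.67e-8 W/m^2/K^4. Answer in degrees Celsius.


Numerator = alpha*S*A_sun + Q_int = 0.322*1361*6.02 + 333.3 = 2971.5168 W
Denominator = eps*sigma*A_rad = 0.731*5.67e-8*12.16 = 5.0400403e-07 W/K^4
T^4 = 5.8958196e+09 K^4
T = 277.0997 K = 3.9497 C

3.9497 degrees Celsius


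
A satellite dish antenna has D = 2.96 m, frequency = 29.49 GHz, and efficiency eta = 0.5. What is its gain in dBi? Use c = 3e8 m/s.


lambda = c/f = 3e8 / 2.949e+10 = 0.01017294 m
G = eta*(pi*D/lambda)^2 = 0.5*(pi*2.96/0.01017294)^2
G = 417792.0844 (linear)
G = 10*log10(417792.0844) = 56.2096 dBi

56.2096 dBi


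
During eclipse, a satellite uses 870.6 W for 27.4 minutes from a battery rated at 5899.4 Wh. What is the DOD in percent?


E_used = P * t / 60 = 870.6 * 27.4 / 60 = 397.5740 Wh
DOD = E_used / E_total * 100 = 397.5740 / 5899.4 * 100
DOD = 6.7392 %

6.7392 %


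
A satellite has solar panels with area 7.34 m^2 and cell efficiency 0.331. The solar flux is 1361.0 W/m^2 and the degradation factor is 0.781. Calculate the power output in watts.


P = area * eta * S * degradation
P = 7.34 * 0.331 * 1361.0 * 0.781
P = 2582.4577 W

2582.4577 W


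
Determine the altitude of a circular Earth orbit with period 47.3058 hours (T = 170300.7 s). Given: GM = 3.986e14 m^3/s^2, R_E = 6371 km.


T = 170300.7 s
r = (mu*T^2/(4*pi^2))^(1/3) = (3.986e14 * 170300.7^2 / (4*pi^2))^(1/3)
r = 6.6405412e+07 m = 66405.4119 km
alt = r - R_E = 66405.4119 - 6371 = 60034.4119 km

60034.4119 km


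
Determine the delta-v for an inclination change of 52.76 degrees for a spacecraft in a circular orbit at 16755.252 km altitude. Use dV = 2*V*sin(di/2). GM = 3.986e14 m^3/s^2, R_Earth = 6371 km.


r = 23126.2520 km = 2.3126252e+07 m
V = sqrt(mu/r) = 4151.6049 m/s
di = 52.76 deg = 0.9208357 rad
dV = 2*V*sin(di/2) = 2*4151.6049*sin(0.4604179)
dV = 3689.3029 m/s = 3.6893 km/s

3.6893 km/s


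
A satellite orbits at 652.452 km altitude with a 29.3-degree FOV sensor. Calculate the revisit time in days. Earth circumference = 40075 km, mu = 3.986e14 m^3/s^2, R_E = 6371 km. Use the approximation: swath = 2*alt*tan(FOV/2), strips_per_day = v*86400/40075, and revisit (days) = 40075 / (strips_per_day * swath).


swath = 2*652.452*tan(0.2556907) = 341.1183 km
v = sqrt(mu/r) = 7533.4401 m/s = 7.5334 km/s
strips/day = v*86400/40075 = 7.5334*86400/40075 = 16.2418
coverage/day = strips * swath = 16.2418 * 341.1183 = 5540.3677 km
revisit = 40075 / 5540.3677 = 7.2333 days

7.2333 days


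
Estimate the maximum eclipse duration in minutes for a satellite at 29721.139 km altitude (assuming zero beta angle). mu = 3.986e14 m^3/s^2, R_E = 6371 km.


r = 36092.1390 km
T = 1137.3101 min
Eclipse fraction = arcsin(R_E/r)/pi = arcsin(6371.0000/36092.1390)/pi
= arcsin(0.1765204)/pi = 0.05648417
Eclipse duration = 0.05648417 * 1137.3101 = 64.2400 min

64.2400 minutes


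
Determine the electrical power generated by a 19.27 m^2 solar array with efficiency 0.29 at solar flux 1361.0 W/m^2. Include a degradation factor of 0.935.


P = area * eta * S * degradation
P = 19.27 * 0.29 * 1361.0 * 0.935
P = 7111.3073 W

7111.3073 W


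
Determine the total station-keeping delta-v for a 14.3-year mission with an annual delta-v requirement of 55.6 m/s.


dV = rate * years = 55.6 * 14.3
dV = 795.0800 m/s

795.0800 m/s


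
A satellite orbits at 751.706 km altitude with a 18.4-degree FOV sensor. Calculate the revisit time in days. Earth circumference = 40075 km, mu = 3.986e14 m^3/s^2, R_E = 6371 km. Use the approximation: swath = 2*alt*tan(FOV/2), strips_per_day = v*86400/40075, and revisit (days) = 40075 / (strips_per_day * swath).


swath = 2*751.706*tan(0.1605703) = 243.4996 km
v = sqrt(mu/r) = 7480.7672 m/s = 7.4808 km/s
strips/day = v*86400/40075 = 7.4808*86400/40075 = 16.1282
coverage/day = strips * swath = 16.1282 * 243.4996 = 3927.2145 km
revisit = 40075 / 3927.2145 = 10.2044 days

10.2044 days


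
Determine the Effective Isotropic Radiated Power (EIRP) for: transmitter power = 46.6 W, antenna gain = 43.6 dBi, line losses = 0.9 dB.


Pt = 46.6 W = 16.6839 dBW
EIRP = Pt_dBW + Gt - losses = 16.6839 + 43.6 - 0.9 = 59.3839 dBW

59.3839 dBW


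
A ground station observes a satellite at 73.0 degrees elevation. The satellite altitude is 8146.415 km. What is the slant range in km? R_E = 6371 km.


h = 8146.415 km, el = 73.0 deg
d = -R_E*sin(el) + sqrt((R_E*sin(el))^2 + 2*R_E*h + h^2)
d = -6371.0000*sin(1.2741) + sqrt((6371.0000*0.9563048)^2 + 2*6371.0000*8146.415 + 8146.415^2)
d = 8304.8018 km

8304.8018 km


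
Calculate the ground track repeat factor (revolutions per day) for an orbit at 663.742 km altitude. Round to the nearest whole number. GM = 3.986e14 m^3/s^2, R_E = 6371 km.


r = 7.034742e+06 m
T = 2*pi*sqrt(r^3/mu) = 5871.9653 s = 97.8661 min
revs/day = 1440 / 97.8661 = 14.7140
Rounded: 15 revolutions per day

15 revolutions per day


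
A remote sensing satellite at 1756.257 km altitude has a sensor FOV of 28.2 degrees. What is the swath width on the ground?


FOV = 28.2 deg = 0.4921828 rad
swath = 2 * alt * tan(FOV/2) = 2 * 1756.257 * tan(0.2460914)
swath = 2 * 1756.257 * 0.2511826
swath = 882.2825 km

882.2825 km


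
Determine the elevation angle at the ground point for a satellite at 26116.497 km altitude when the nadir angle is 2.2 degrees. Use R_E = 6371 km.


r = R_E + alt = 32487.4970 km
Law of sines in the satellite / Earth-center / ground-point triangle:
  sin(nadir)/R_E = sin(90 + el)/r  =>  cos(el) = (r/R_E)*sin(nadir)
cos(el) = (32487.4970 / 6371.0000) * sin(2.2 deg) = 0.1957501
el = arccos(0.1957501) = 78.7115 deg
(Earth-central angle = 90 - nadir - el = 9.0885 deg)

78.7115 degrees


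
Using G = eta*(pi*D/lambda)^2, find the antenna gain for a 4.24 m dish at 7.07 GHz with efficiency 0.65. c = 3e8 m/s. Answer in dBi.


lambda = c/f = 3e8 / 7.07e+09 = 0.04243281 m
G = eta*(pi*D/lambda)^2 = 0.65*(pi*4.24/0.04243281)^2
G = 64053.2446 (linear)
G = 10*log10(64053.2446) = 48.0654 dBi

48.0654 dBi


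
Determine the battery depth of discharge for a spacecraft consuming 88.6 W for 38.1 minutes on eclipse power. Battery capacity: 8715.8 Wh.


E_used = P * t / 60 = 88.6 * 38.1 / 60 = 56.2610 Wh
DOD = E_used / E_total * 100 = 56.2610 / 8715.8 * 100
DOD = 0.6455059 %

0.6455 %


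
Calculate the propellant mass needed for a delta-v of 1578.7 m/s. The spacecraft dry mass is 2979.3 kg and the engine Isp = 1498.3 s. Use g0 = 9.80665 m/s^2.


ve = Isp * g0 = 1498.3 * 9.80665 = 14693.303695 m/s
mass ratio = exp(dv/ve) = exp(1578.7/14693.303695) = 1.11342795
m_prop = m_dry * (mr - 1) = 2979.3 * (1.11342795 - 1)
m_prop = 337.9359 kg

337.9359 kg


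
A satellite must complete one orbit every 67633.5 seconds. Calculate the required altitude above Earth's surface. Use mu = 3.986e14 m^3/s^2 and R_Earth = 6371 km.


T = 67633.5 s
r = (mu*T^2/(4*pi^2))^(1/3) = (3.986e14 * 67633.5^2 / (4*pi^2))^(1/3)
r = 3.5878457e+07 m = 35878.4573 km
alt = r - R_E = 35878.4573 - 6371 = 29507.4573 km

29507.4573 km


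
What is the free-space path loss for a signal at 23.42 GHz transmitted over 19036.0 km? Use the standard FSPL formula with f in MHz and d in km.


f = 23.42 GHz = 23420.0000 MHz
d = 19036.0 km
FSPL = 32.44 + 20*log10(23420.0000) + 20*log10(19036.0)
FSPL = 32.44 + 87.3917 + 85.5915
FSPL = 205.4233 dB

205.4233 dB


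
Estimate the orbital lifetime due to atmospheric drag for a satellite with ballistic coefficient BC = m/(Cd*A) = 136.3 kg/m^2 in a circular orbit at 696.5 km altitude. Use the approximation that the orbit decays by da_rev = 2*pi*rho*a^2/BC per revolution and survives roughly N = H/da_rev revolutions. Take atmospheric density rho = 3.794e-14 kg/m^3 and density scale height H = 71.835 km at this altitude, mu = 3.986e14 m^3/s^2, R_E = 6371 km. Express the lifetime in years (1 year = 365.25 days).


a = R_E + alt = 7067.5000 km = 7.0675e+06 m
da_rev = 2*pi*rho*a^2/BC = 2*pi*3.794e-14*(7.0675e+06)^2/136.3 = 0.08736007 m per revolution
N = H/da_rev = 71835.0000 m / 0.08736007 m = 822286.4289 revolutions
P = 2*pi*sqrt(a^3/mu) = 5913.0282 s
lifetime = N*P = 822286.4289 * 5913.0282 = 4.8622028e+09 s = 56275.4954 days
years = 56275.4954 / 365.25 = 154.0739 years

154.0739 years


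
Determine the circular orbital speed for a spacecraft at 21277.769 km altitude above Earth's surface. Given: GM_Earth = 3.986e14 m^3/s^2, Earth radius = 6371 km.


r = R_E + alt = 6371.0 + 21277.769 = 27648.7690 km = 2.7648769e+07 m
v = sqrt(mu/r) = sqrt(3.986e14 / 2.7648769e+07) = 3796.9139 m/s = 3.7969 km/s

3.7969 km/s


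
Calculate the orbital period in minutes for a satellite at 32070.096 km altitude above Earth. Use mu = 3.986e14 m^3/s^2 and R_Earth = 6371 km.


r = 38441.0960 km = 3.8441096e+07 m
T = 2*pi*sqrt(r^3/mu) = 2*pi*sqrt(5.6805094e+22 / 3.986e14)
T = 75007.5298 s = 1250.1255 min

1250.1255 minutes


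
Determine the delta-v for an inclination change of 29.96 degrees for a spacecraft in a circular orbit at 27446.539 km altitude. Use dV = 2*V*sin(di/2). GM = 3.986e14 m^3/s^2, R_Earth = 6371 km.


r = 33817.5390 km = 3.3817539e+07 m
V = sqrt(mu/r) = 3433.1885 m/s
di = 29.96 deg = 0.5229006 rad
dV = 2*V*sin(di/2) = 2*3433.1885*sin(0.2614503)
dV = 1774.8339 m/s = 1.7748 km/s

1.7748 km/s


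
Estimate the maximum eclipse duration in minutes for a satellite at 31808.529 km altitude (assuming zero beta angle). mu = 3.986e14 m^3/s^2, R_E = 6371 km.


r = 38179.5290 km
T = 1237.3878 min
Eclipse fraction = arcsin(R_E/r)/pi = arcsin(6371.0000/38179.5290)/pi
= arcsin(0.1668695)/pi = 0.05336587
Eclipse duration = 0.05336587 * 1237.3878 = 66.0343 min

66.0343 minutes


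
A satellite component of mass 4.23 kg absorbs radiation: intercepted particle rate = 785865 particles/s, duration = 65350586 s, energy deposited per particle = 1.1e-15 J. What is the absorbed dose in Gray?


Total energy deposited = rate * time * E_per
  = 785865 * 65350586 * 1.1e-15 = 0.05649241 J
Dose = E_total / mass = 0.05649241 / 4.23
Dose = 0.01335518 Gy

0.0134 Gy


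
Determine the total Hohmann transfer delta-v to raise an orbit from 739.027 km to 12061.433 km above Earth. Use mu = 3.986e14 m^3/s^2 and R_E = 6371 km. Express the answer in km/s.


r1 = 7110.0270 km = 7.110027e+06 m
r2 = 18432.4330 km = 1.8432433e+07 m
dv1 = sqrt(mu/r1)*(sqrt(2*r2/(r1+r2)) - 1) = 1507.7071 m/s
dv2 = sqrt(mu/r2)*(1 - sqrt(2*r1/(r1+r2))) = 1180.5237 m/s
total dv = |dv1| + |dv2| = 1507.7071 + 1180.5237 = 2688.2308 m/s = 2.6882 km/s

2.6882 km/s


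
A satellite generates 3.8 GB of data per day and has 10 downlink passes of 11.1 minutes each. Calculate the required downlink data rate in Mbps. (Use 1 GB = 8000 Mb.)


total contact time = 10 * 11.1 * 60 = 6660.0000 s
data = 3.8 GB = 30400.0000 Mb
rate = 30400.0000 / 6660.0000 = 4.5646 Mbps

4.5646 Mbps


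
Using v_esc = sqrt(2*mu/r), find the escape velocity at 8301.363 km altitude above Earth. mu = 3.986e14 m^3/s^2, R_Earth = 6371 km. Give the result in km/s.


r = 6371.0 + 8301.363 = 14672.3630 km = 1.4672363e+07 m
v_esc = sqrt(2*mu/r) = sqrt(2*3.986e14 / 1.4672363e+07)
v_esc = 7371.1222 m/s = 7.3711 km/s

7.3711 km/s


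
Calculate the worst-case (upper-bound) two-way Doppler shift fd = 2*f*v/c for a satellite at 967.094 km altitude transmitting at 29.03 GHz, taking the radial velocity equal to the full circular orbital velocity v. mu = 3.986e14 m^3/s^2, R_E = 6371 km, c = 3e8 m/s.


r = 7.338094e+06 m
v = sqrt(mu/r) = 7370.1616 m/s (worst-case radial velocity)
f = 29.03 GHz = 2.903e+10 Hz
fd = 2*f*v/c = 2*2.903e+10*7370.1616/3.0e+08
fd = 1.4263719e+06 Hz

1.4264e+06 Hz


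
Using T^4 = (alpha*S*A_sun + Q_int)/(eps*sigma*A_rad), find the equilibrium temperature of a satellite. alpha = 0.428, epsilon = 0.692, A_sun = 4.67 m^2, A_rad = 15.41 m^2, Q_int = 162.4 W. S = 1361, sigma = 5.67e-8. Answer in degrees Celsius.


Numerator = alpha*S*A_sun + Q_int = 0.428*1361*4.67 + 162.4 = 2882.7124 W
Denominator = eps*sigma*A_rad = 0.692*5.67e-8*15.41 = 6.0463292e-07 W/K^4
T^4 = 4.7677066e+09 K^4
T = 262.7710 K = -10.3790 C

-10.3790 degrees Celsius


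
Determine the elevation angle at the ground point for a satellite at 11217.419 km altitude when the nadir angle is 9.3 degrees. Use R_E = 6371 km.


r = R_E + alt = 17588.4190 km
Law of sines in the satellite / Earth-center / ground-point triangle:
  sin(nadir)/R_E = sin(90 + el)/r  =>  cos(el) = (r/R_E)*sin(nadir)
cos(el) = (17588.4190 / 6371.0000) * sin(9.3 deg) = 0.4461397
el = arccos(0.4461397) = 63.5037 deg
(Earth-central angle = 90 - nadir - el = 17.1963 deg)

63.5037 degrees


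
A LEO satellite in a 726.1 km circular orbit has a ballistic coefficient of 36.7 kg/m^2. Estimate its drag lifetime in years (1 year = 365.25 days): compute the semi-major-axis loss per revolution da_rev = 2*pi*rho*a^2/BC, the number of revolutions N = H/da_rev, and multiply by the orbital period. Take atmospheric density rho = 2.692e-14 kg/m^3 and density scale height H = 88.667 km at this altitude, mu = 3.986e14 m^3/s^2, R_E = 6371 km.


a = R_E + alt = 7097.1000 km = 7.0971e+06 m
da_rev = 2*pi*rho*a^2/BC = 2*pi*2.692e-14*(7.0971e+06)^2/36.7 = 0.23214039 m per revolution
N = H/da_rev = 88667.0000 m / 0.23214039 m = 381954.2139 revolutions
P = 2*pi*sqrt(a^3/mu) = 5950.2143 s
lifetime = N*P = 381954.2139 * 5950.2143 = 2.2727094e+09 s = 26304.5073 days
years = 26304.5073 / 365.25 = 72.0178 years

72.0178 years


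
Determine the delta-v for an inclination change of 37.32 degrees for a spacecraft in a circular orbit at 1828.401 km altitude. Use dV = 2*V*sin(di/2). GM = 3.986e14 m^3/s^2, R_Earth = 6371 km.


r = 8199.4010 km = 8.199401e+06 m
V = sqrt(mu/r) = 6972.3244 m/s
di = 37.32 deg = 0.6513569 rad
dV = 2*V*sin(di/2) = 2*6972.3244*sin(0.3256784)
dV = 4461.6132 m/s = 4.4616 km/s

4.4616 km/s


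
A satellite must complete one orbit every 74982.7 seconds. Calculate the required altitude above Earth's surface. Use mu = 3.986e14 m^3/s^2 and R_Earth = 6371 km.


T = 74982.7 s
r = (mu*T^2/(4*pi^2))^(1/3) = (3.986e14 * 74982.7^2 / (4*pi^2))^(1/3)
r = 3.8432612e+07 m = 38432.6121 km
alt = r - R_E = 38432.6121 - 6371 = 32061.6121 km

32061.6121 km


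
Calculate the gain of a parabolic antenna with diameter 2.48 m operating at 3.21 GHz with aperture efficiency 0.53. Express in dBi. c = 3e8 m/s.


lambda = c/f = 3e8 / 3.21e+09 = 0.09345794 m
G = eta*(pi*D/lambda)^2 = 0.53*(pi*2.48/0.09345794)^2
G = 3683.3801 (linear)
G = 10*log10(3683.3801) = 35.6625 dBi

35.6625 dBi


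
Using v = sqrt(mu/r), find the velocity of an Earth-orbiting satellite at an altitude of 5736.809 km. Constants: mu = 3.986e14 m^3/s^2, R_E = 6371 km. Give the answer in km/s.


r = R_E + alt = 6371.0 + 5736.809 = 12107.8090 km = 1.2107809e+07 m
v = sqrt(mu/r) = sqrt(3.986e14 / 1.2107809e+07) = 5737.6740 m/s = 5.7377 km/s

5.7377 km/s


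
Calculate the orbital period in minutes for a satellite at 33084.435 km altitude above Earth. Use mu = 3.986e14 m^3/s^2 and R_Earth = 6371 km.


r = 39455.4350 km = 3.9455435e+07 m
T = 2*pi*sqrt(r^3/mu) = 2*pi*sqrt(6.1421513e+22 / 3.986e14)
T = 77995.8463 s = 1299.9308 min

1299.9308 minutes


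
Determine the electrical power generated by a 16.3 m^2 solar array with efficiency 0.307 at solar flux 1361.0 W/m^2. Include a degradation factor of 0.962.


P = area * eta * S * degradation
P = 16.3 * 0.307 * 1361.0 * 0.962
P = 6551.7781 W

6551.7781 W


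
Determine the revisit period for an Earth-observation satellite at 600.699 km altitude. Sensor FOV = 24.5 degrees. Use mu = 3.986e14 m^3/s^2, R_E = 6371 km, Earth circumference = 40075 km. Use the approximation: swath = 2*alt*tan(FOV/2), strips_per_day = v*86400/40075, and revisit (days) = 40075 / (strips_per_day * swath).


swath = 2*600.699*tan(0.2138028) = 260.8491 km
v = sqrt(mu/r) = 7561.3499 m/s = 7.5613 km/s
strips/day = v*86400/40075 = 7.5613*86400/40075 = 16.3019
coverage/day = strips * swath = 16.3019 * 260.8491 = 4252.3485 km
revisit = 40075 / 4252.3485 = 9.4242 days

9.4242 days


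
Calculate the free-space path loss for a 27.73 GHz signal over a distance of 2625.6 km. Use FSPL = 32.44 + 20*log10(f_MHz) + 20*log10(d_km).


f = 27.73 GHz = 27730.0000 MHz
d = 2625.6 km
FSPL = 32.44 + 20*log10(27730.0000) + 20*log10(2625.6)
FSPL = 32.44 + 88.8590 + 68.3846
FSPL = 189.6836 dB

189.6836 dB


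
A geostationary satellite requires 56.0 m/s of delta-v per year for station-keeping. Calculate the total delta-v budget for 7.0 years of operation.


dV = rate * years = 56.0 * 7.0
dV = 392.0000 m/s

392.0000 m/s


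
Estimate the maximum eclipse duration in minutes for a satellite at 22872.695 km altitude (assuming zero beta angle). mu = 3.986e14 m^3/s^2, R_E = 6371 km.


r = 29243.6950 km
T = 829.4846 min
Eclipse fraction = arcsin(R_E/r)/pi = arcsin(6371.0000/29243.6950)/pi
= arcsin(0.2178589)/pi = 0.06990727
Eclipse duration = 0.06990727 * 829.4846 = 57.9870 min

57.9870 minutes


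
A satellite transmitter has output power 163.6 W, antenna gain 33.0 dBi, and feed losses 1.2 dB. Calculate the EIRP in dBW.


Pt = 163.6 W = 22.1378 dBW
EIRP = Pt_dBW + Gt - losses = 22.1378 + 33.0 - 1.2 = 53.9378 dBW

53.9378 dBW


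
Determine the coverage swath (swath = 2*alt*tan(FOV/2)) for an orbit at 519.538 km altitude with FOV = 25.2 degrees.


FOV = 25.2 deg = 0.439823 rad
swath = 2 * alt * tan(FOV/2) = 2 * 519.538 * tan(0.2199115)
swath = 2 * 519.538 * 0.2235265
swath = 232.2610 km

232.2610 km


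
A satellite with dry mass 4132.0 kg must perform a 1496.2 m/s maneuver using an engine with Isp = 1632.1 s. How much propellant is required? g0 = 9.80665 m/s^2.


ve = Isp * g0 = 1632.1 * 9.80665 = 16005.433465 m/s
mass ratio = exp(dv/ve) = exp(1496.2/16005.433465) = 1.09798947
m_prop = m_dry * (mr - 1) = 4132.0 * (1.09798947 - 1)
m_prop = 404.8925 kg

404.8925 kg


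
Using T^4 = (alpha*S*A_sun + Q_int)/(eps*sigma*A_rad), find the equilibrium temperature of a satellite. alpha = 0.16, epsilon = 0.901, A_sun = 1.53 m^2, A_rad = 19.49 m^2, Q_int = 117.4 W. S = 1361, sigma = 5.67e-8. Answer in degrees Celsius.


Numerator = alpha*S*A_sun + Q_int = 0.16*1361*1.53 + 117.4 = 450.5728 W
Denominator = eps*sigma*A_rad = 0.901*5.67e-8*19.49 = 9.9567978e-07 W/K^4
T^4 = 4.5252782e+08 K^4
T = 145.8516 K = -127.2984 C

-127.2984 degrees Celsius


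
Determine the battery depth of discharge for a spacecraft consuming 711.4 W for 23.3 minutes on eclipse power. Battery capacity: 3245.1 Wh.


E_used = P * t / 60 = 711.4 * 23.3 / 60 = 276.2603 Wh
DOD = E_used / E_total * 100 = 276.2603 / 3245.1 * 100
DOD = 8.5132 %

8.5132 %


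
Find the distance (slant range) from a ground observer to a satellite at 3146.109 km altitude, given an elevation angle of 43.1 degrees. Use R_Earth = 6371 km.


h = 3146.109 km, el = 43.1 deg
d = -R_E*sin(el) + sqrt((R_E*sin(el))^2 + 2*R_E*h + h^2)
d = -6371.0000*sin(0.7522369) + sqrt((6371.0000*0.6832738)^2 + 2*6371.0000*3146.109 + 3146.109^2)
d = 3949.6049 km

3949.6049 km


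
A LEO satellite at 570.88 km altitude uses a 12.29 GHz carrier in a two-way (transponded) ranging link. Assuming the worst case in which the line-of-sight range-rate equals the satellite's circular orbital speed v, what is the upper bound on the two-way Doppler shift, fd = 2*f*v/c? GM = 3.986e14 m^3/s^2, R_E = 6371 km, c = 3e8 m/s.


r = 6.94188e+06 m
v = sqrt(mu/r) = 7577.5724 m/s (worst-case radial velocity)
f = 12.29 GHz = 1.229e+10 Hz
fd = 2*f*v/c = 2*1.229e+10*7577.5724/3.0e+08
fd = 620855.7677 Hz

620855.7677 Hz


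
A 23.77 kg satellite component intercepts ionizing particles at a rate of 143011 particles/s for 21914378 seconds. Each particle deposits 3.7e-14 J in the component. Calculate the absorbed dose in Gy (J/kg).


Total energy deposited = rate * time * E_per
  = 143011 * 21914378 * 3.7e-14 = 0.1159579 J
Dose = E_total / mass = 0.1159579 / 23.77
Dose = 0.00487833 Gy

0.0049 Gy


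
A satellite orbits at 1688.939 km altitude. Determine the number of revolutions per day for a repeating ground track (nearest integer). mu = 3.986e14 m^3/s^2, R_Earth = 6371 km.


r = 8.059939e+06 m
T = 2*pi*sqrt(r^3/mu) = 7201.2660 s = 120.0211 min
revs/day = 1440 / 120.0211 = 11.9979
Rounded: 12 revolutions per day

12 revolutions per day


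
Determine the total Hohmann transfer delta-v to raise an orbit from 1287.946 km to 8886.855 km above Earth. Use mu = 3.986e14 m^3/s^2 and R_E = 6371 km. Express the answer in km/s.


r1 = 7658.9460 km = 7.658946e+06 m
r2 = 15257.8550 km = 1.5257855e+07 m
dv1 = sqrt(mu/r1)*(sqrt(2*r2/(r1+r2)) - 1) = 1110.5727 m/s
dv2 = sqrt(mu/r2)*(1 - sqrt(2*r1/(r1+r2))) = 932.4576 m/s
total dv = |dv1| + |dv2| = 1110.5727 + 932.4576 = 2043.0303 m/s = 2.0430 km/s

2.0430 km/s


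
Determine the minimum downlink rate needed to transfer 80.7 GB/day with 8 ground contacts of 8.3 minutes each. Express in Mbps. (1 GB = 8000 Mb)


total contact time = 8 * 8.3 * 60 = 3984.0000 s
data = 80.7 GB = 645600.0000 Mb
rate = 645600.0000 / 3984.0000 = 162.0482 Mbps

162.0482 Mbps


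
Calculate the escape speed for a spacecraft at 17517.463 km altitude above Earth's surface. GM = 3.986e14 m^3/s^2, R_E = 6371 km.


r = 6371.0 + 17517.463 = 23888.4630 km = 2.3888463e+07 m
v_esc = sqrt(2*mu/r) = sqrt(2*3.986e14 / 2.3888463e+07)
v_esc = 5776.8294 m/s = 5.7768 km/s

5.7768 km/s


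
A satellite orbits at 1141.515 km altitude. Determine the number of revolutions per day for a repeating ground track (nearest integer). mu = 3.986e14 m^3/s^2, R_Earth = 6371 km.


r = 7.512515e+06 m
T = 2*pi*sqrt(r^3/mu) = 6480.2125 s = 108.0035 min
revs/day = 1440 / 108.0035 = 13.3329
Rounded: 13 revolutions per day

13 revolutions per day


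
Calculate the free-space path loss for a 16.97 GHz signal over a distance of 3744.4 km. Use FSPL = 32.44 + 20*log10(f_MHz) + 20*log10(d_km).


f = 16.97 GHz = 16970.0000 MHz
d = 3744.4 km
FSPL = 32.44 + 20*log10(16970.0000) + 20*log10(3744.4)
FSPL = 32.44 + 84.5936 + 71.4676
FSPL = 188.5013 dB

188.5013 dB


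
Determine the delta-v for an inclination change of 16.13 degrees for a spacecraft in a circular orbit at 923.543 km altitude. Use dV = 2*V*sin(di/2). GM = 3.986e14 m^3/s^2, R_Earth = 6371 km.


r = 7294.5430 km = 7.294543e+06 m
V = sqrt(mu/r) = 7392.1301 m/s
di = 16.13 deg = 0.2815216 rad
dV = 2*V*sin(di/2) = 2*7392.1301*sin(0.1407608)
dV = 2074.1790 m/s = 2.0742 km/s

2.0742 km/s


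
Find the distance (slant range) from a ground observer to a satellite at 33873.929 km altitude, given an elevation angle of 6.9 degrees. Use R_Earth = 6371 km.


h = 33873.929 km, el = 6.9 deg
d = -R_E*sin(el) + sqrt((R_E*sin(el))^2 + 2*R_E*h + h^2)
d = -6371.0000*sin(0.1204277) + sqrt((6371.0000*0.1201368)^2 + 2*6371.0000*33873.929 + 33873.929^2)
d = 38979.4254 km

38979.4254 km


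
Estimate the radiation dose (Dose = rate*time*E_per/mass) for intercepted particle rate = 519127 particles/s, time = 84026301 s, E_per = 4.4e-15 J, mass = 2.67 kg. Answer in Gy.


Total energy deposited = rate * time * E_per
  = 519127 * 84026301 * 4.4e-15 = 0.1919294 J
Dose = E_total / mass = 0.1919294 / 2.67
Dose = 0.07188368 Gy

0.0719 Gy


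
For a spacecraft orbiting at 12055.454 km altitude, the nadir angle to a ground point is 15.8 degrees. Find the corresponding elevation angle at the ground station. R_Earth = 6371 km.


r = R_E + alt = 18426.4540 km
Law of sines in the satellite / Earth-center / ground-point triangle:
  sin(nadir)/R_E = sin(90 + el)/r  =>  cos(el) = (r/R_E)*sin(nadir)
cos(el) = (18426.4540 / 6371.0000) * sin(15.8 deg) = 0.7874995
el = arccos(0.7874995) = 38.0476 deg
(Earth-central angle = 90 - nadir - el = 36.1524 deg)

38.0476 degrees


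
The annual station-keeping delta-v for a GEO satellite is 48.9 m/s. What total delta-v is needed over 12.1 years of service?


dV = rate * years = 48.9 * 12.1
dV = 591.6900 m/s

591.6900 m/s


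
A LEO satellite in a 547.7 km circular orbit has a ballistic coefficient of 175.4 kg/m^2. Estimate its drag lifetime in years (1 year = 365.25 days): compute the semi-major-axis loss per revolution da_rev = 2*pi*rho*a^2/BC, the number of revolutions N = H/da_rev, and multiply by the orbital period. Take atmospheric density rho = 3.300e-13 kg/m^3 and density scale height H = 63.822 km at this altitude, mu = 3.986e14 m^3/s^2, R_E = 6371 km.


a = R_E + alt = 6918.7000 km = 6.9187e+06 m
da_rev = 2*pi*rho*a^2/BC = 2*pi*3.300e-13*(6.9187e+06)^2/175.4 = 0.565865503 m per revolution
N = H/da_rev = 63822.0000 m / 0.565865503 m = 112786.5185 revolutions
P = 2*pi*sqrt(a^3/mu) = 5727.2741 s
lifetime = N*P = 112786.5185 * 5727.2741 = 6.4595931e+08 s = 7476.3809 days
years = 7476.3809 / 365.25 = 20.4692 years

20.4692 years


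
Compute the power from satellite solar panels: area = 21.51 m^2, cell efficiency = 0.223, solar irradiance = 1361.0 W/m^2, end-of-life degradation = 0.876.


P = area * eta * S * degradation
P = 21.51 * 0.223 * 1361.0 * 0.876
P = 5718.8342 W

5718.8342 W


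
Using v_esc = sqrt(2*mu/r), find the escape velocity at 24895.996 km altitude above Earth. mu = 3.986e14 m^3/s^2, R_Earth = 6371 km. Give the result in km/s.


r = 6371.0 + 24895.996 = 31266.9960 km = 3.1266996e+07 m
v_esc = sqrt(2*mu/r) = sqrt(2*3.986e14 / 3.1266996e+07)
v_esc = 5049.4092 m/s = 5.0494 km/s

5.0494 km/s


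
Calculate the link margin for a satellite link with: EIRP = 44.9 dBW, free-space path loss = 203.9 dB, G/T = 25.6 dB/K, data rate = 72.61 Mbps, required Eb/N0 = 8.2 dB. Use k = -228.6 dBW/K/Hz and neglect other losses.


C/N0 = EIRP - FSPL + G/T - k = 44.9 - 203.9 + 25.6 - (-228.6)
C/N0 = 95.2000 dB-Hz
R_b = 72.61 Mbps = 7.261e+07 bps -> 10*log10(R_b) = 78.6100 dB-Hz
Eb/N0 = C/N0 - 10*log10(R_b) = 95.2000 - 78.6100 = 16.5900 dB
Margin = Eb/N0 - Eb/N0_req = 16.5900 - 8.2 = 8.3900 dB (link closes)

8.3900 dB


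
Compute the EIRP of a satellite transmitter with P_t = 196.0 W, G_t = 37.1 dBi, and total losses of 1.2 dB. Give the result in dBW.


Pt = 196.0 W = 22.9226 dBW
EIRP = Pt_dBW + Gt - losses = 22.9226 + 37.1 - 1.2 = 58.8226 dBW

58.8226 dBW


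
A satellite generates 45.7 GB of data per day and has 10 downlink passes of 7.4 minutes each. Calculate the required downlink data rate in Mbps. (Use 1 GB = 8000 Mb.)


total contact time = 10 * 7.4 * 60 = 4440.0000 s
data = 45.7 GB = 365600.0000 Mb
rate = 365600.0000 / 4440.0000 = 82.3423 Mbps

82.3423 Mbps


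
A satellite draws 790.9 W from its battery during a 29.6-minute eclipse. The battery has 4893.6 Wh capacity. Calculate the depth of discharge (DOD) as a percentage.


E_used = P * t / 60 = 790.9 * 29.6 / 60 = 390.1773 Wh
DOD = E_used / E_total * 100 = 390.1773 / 4893.6 * 100
DOD = 7.9732 %

7.9732 %


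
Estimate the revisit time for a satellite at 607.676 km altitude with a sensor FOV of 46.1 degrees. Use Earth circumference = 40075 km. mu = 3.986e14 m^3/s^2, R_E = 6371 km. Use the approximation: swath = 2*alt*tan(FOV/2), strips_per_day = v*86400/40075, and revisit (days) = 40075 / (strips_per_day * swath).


swath = 2*607.676*tan(0.4022984) = 517.1385 km
v = sqrt(mu/r) = 7557.5691 m/s = 7.5576 km/s
strips/day = v*86400/40075 = 7.5576*86400/40075 = 16.2938
coverage/day = strips * swath = 16.2938 * 517.1385 = 8426.1501 km
revisit = 40075 / 8426.1501 = 4.7560 days

4.7560 days


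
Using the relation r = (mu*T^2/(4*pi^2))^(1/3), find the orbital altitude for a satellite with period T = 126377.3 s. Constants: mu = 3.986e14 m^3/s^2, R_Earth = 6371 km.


T = 126377.3 s
r = (mu*T^2/(4*pi^2))^(1/3) = (3.986e14 * 126377.3^2 / (4*pi^2))^(1/3)
r = 5.4430029e+07 m = 54430.0292 km
alt = r - R_E = 54430.0292 - 6371 = 48059.0292 km

48059.0292 km


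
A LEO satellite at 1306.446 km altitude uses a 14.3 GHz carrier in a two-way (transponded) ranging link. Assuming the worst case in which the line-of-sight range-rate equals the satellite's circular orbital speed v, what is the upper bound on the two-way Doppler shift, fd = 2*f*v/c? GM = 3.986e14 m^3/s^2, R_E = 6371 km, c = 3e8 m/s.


r = 7.677446e+06 m
v = sqrt(mu/r) = 7205.4359 m/s (worst-case radial velocity)
f = 14.3 GHz = 1.43e+10 Hz
fd = 2*f*v/c = 2*1.43e+10*7205.4359/3.0e+08
fd = 686918.2271 Hz

686918.2271 Hz


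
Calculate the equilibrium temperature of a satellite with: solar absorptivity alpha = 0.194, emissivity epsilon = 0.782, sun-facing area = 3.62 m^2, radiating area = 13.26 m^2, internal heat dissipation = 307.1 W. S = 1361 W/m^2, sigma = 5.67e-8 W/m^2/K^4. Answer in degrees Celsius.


Numerator = alpha*S*A_sun + Q_int = 0.194*1361*3.62 + 307.1 = 1262.9031 W
Denominator = eps*sigma*A_rad = 0.782*5.67e-8*13.26 = 5.8794044e-07 W/K^4
T^4 = 2.1480119e+09 K^4
T = 215.2827 K = -57.8673 C

-57.8673 degrees Celsius


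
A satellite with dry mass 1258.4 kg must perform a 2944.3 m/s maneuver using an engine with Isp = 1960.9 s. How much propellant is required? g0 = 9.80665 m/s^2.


ve = Isp * g0 = 1960.9 * 9.80665 = 19229.859985 m/s
mass ratio = exp(dv/ve) = exp(2944.3/19229.859985) = 1.16545415
m_prop = m_dry * (mr - 1) = 1258.4 * (1.16545415 - 1)
m_prop = 208.2075 kg

208.2075 kg
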